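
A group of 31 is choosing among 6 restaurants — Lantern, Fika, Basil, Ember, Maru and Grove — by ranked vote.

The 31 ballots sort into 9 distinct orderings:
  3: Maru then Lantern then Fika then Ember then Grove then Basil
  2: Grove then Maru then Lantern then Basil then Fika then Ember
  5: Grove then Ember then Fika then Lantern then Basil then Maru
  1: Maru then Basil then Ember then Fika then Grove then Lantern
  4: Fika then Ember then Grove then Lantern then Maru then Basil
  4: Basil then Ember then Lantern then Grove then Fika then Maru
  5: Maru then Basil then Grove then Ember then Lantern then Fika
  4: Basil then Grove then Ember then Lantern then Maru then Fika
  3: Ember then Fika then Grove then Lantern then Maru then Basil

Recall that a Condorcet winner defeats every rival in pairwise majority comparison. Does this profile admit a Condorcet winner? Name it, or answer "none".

Pairwise majorities:
Lantern vs Fika: Lantern is ranked higher on 3+2+4+5+4 = 18 ballots, Fika on 13. Lantern wins 18–13.
Lantern vs Basil: Lantern preferred on 3+2+5+4+3 = 17 ballots; Lantern wins 17–14.
Lantern vs Ember: Lantern is ranked higher on 3+2 = 5 ballots, Ember on 26. Ember wins 26–5.
Lantern vs Maru: Lantern preferred on 5+4+4+4+3 = 20 ballots; Lantern wins 20–11.
Lantern vs Grove: Grove, 24–7.
Fika vs Basil: Basil, 16–15.
Fika vs Ember: 3+2+4 = 9 for Fika, 22 for Ember — Ember by 22–9.
Fika vs Maru: Fika preferred on 5+4+4+3 = 16 ballots; Fika wins 16–15.
Fika vs Grove: 3+1+4+3 = 11 for Fika, 20 for Grove — Grove by 20–11.
Basil vs Ember: Basil wins 16–15.
Basil–Maru: Maru 18–13.
Basil–Grove: Grove 17–14.
Ember–Maru: Ember 20–11.
Ember vs Grove: 15 to 16, Grove.
Maru vs Grove: Grove, 22–9.
Grove defeats every rival head-to-head and is the Condorcet winner.

Grove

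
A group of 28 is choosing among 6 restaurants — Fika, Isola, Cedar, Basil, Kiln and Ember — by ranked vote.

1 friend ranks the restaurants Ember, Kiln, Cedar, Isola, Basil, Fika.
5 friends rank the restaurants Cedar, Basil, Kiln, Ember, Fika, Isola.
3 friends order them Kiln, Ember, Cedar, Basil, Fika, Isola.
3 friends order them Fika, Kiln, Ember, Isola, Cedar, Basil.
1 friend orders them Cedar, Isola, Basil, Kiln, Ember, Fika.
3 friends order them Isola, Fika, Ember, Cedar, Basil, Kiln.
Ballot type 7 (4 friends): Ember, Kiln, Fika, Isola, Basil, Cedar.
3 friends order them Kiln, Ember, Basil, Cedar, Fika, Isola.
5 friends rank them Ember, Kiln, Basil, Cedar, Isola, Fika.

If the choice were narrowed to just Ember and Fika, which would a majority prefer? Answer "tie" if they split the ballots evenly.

Ballots ranking Ember above Fika: 1 + 5 + 3 + 1 + 4 + 3 + 5 = 22.
Ballots ranking Fika above Ember: 28 − 22 = 6.
Ember wins the head-to-head 22–6.

Ember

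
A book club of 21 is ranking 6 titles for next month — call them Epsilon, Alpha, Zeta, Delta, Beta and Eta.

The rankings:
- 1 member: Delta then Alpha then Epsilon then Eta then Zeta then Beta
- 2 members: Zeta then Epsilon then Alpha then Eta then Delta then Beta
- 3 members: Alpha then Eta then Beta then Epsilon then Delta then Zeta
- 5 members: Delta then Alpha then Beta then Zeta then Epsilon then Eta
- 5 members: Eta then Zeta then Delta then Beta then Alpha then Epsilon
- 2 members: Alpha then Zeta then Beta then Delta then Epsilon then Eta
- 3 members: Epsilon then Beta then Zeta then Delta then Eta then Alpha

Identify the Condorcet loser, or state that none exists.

none

Pairwise majorities:
Epsilon vs Alpha: 5 to 16, Alpha.
Epsilon vs Zeta: Epsilon is ranked higher on 1+3+3 = 7 ballots, Zeta on 14. Zeta wins 14–7.
Epsilon vs Delta: Delta wins 13–8.
Epsilon vs Beta: Beta wins 15–6.
Epsilon vs Eta: Epsilon wins 13–8.
Alpha vs Zeta: 1+3+5+2 = 11 for Alpha, 10 for Zeta — Alpha by 11–10.
Alpha vs Delta: Delta wins 14–7.
Alpha vs Beta: Alpha, 13–8.
Alpha–Eta: Alpha 13–8.
Zeta vs Delta: Zeta wins 12–9.
Zeta vs Beta: Beta wins 11–10.
Zeta vs Eta: Zeta is ranked higher on 2+5+2+3 = 12 ballots, Eta on 9. Zeta wins 12–9.
Delta vs Beta: Delta wins 13–8.
Delta–Eta: Delta 11–10.
Beta vs Eta: 10 to 11, Eta.
Every book wins at least one matchup (Epsilon beats Eta; Alpha beats Epsilon; Zeta beats Epsilon; Delta beats Epsilon; Beta beats Epsilon; Eta beats Beta), so there is no Condorcet loser.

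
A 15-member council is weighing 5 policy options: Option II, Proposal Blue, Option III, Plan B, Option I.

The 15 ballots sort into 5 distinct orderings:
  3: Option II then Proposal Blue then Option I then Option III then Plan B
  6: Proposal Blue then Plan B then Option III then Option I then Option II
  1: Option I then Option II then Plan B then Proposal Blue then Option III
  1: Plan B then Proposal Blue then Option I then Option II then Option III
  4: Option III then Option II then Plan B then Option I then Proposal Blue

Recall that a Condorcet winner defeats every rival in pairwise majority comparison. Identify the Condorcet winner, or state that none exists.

none

Head-to-head results (15 council members):
Option II–Proposal Blue: Option II 8–7.
Option II vs Option III: Option III wins 10–5.
Option II–Plan B: Option II 8–7.
Option II vs Option I: Option I wins 8–7.
Proposal Blue vs Option III: Proposal Blue, 11–4.
Proposal Blue vs Plan B: Proposal Blue wins 9–6.
Proposal Blue–Option I: Proposal Blue 10–5.
Option III vs Plan B: Plan B wins 8–7.
Option III vs Option I: Option III wins 10–5.
Plan B vs Option I: Plan B, 11–4.
No option is unbeaten: Option II loses to Option III; Proposal Blue loses to Option II; Option III loses to Proposal Blue; Plan B loses to Option II; Option I loses to Proposal Blue. In particular Option II > Proposal Blue > Option III > Option II is a majority cycle — no Condorcet winner exists.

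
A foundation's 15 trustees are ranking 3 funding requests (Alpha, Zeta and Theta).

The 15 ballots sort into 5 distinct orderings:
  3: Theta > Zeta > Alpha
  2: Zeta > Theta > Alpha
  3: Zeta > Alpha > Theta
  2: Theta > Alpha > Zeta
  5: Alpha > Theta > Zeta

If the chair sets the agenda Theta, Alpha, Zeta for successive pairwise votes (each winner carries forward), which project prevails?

Round 1: Theta vs Alpha — 7–8, Alpha advances.
Round 2: Alpha vs Zeta — 7–8, Zeta advances.
The agenda winner is Zeta.

Zeta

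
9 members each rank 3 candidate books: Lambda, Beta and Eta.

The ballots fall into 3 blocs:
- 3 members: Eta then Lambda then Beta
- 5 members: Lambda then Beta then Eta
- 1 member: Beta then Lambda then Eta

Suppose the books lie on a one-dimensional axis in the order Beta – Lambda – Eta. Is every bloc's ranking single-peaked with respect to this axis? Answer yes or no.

yes

Axis positions: Beta=1, Lambda=2, Eta=3.
Bloc 1 (peak Eta at position 3): ranking walks positions 3-2-1, expanding outward from the peak — single-peaked.
Bloc 2 (peak Lambda at position 2): ranking walks positions 2-1-3, expanding outward from the peak — single-peaked.
Bloc 3 (peak Beta at position 1): ranking walks positions 1-2-3, expanding outward from the peak — single-peaked.
Every ranking is single-peaked on this axis.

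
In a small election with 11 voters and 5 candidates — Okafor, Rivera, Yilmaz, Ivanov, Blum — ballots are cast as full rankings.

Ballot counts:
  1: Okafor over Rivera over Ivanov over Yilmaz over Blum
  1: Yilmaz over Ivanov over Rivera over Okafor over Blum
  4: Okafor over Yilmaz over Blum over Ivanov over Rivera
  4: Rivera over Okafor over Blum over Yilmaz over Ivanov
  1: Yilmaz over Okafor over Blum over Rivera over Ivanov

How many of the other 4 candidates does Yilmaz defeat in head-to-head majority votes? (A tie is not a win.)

Yilmaz against each rival (11 voters):
Yilmaz vs Okafor: Yilmaz preferred on 1+1 = 2 ballots; Okafor wins 9–2.
Yilmaz vs Rivera: Yilmaz is ranked higher on 1+4+1 = 6 ballots, Rivera on 5. Yilmaz wins 6–5.
Yilmaz–Ivanov: Yilmaz 10–1.
Yilmaz vs Blum: Yilmaz wins 7–4.
Yilmaz beats Rivera, Ivanov, Blum; loses to Okafor — 3 pairwise wins.

3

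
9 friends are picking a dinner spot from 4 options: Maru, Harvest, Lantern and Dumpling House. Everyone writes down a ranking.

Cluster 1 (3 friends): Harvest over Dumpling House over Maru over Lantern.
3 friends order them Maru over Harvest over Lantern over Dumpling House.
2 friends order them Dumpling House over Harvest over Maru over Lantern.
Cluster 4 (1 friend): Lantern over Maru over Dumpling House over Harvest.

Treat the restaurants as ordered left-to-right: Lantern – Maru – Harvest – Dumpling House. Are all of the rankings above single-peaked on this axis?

no

Axis positions: Lantern=1, Maru=2, Harvest=3, Dumpling House=4.
Cluster 1 (peak Harvest at position 3): ranking walks positions 3-4-2-1, expanding outward from the peak — single-peaked.
Cluster 2 (peak Maru at position 2): ranking walks positions 2-3-1-4, expanding outward from the peak — single-peaked.
Cluster 3 (peak Dumpling House at position 4): ranking walks positions 4-3-2-1, expanding outward from the peak — single-peaked.
Cluster 4: ranking walks positions 1-2-4-3; Dumpling House is ranked above Harvest even though Harvest lies between Dumpling House and the peak Lantern on the axis — preferences dip and rise again. Not single-peaked.
Cluster 4 violates single-peakedness, so the profile is not single-peaked on this axis.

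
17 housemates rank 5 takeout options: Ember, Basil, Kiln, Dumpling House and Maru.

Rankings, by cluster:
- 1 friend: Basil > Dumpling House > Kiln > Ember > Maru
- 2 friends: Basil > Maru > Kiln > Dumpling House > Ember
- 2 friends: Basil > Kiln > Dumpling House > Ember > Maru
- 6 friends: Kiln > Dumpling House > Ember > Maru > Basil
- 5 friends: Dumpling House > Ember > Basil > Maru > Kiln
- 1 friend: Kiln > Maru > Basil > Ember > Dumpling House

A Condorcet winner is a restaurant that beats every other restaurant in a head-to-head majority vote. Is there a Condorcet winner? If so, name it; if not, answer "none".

none

Head-to-head results (17 friends):
Ember vs Basil: 6+5 = 11 for Ember, 6 for Basil — Ember by 11–6.
Ember vs Kiln: 5 to 12, Kiln.
Ember vs Dumpling House: 1 to 16, Dumpling House.
Ember vs Maru: Ember preferred on 1+2+6+5 = 14 ballots; Ember wins 14–3.
Basil vs Kiln: 10 to 7, Basil.
Basil vs Dumpling House: Basil preferred on 1+2+2+1 = 6 ballots; Dumpling House wins 11–6.
Basil vs Maru: 10 to 7, Basil.
Kiln vs Dumpling House: Kiln is ranked higher on 2+2+6+1 = 11 ballots, Dumpling House on 6. Kiln wins 11–6.
Kiln vs Maru: 10 to 7, Kiln.
Dumpling House vs Maru: 1+2+6+5 = 14 for Dumpling House, 3 for Maru — Dumpling House by 14–3.
Every restaurant loses at least once (Ember loses to Kiln; Basil loses to Ember; Kiln loses to Basil; Dumpling House loses to Kiln; Maru loses to Ember). The majority relation contains the cycle Ember beats Basil beats Kiln beats Ember, so there is no Condorcet winner.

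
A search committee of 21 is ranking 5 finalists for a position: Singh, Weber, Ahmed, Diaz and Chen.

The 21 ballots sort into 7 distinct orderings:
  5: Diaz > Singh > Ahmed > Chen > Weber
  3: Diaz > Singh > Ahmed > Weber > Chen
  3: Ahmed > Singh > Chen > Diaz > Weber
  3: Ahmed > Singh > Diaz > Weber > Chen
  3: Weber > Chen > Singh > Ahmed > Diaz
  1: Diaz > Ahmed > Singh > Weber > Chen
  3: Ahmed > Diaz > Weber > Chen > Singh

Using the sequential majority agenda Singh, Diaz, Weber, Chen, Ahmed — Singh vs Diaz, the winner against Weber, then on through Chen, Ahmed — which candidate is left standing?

Ahmed

Round 1: Singh vs Diaz — 9–12, Diaz advances.
Round 2: Diaz vs Weber — 18–3, Diaz advances.
Round 3: Diaz vs Chen — 15–6, Diaz advances.
Round 4: Diaz vs Ahmed — 9–12, Ahmed advances.
Ahmed survives the agenda.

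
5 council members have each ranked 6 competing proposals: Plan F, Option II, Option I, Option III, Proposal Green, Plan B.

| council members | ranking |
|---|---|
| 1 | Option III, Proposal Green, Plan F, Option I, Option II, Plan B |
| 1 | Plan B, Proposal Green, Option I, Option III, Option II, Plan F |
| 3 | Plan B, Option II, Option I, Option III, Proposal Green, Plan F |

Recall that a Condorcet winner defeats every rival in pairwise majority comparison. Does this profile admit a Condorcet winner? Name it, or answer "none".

Check each pair by majority over 5 ballots:
Plan F vs Option II: 1 for Plan F, 4 for Option II — Option II by 4–1.
Plan F vs Option I: Plan F is ranked higher on 1 ballot, Option I on 4. Option I wins 4–1.
Plan F vs Option III: 0 to 5, Option III.
Plan F vs Proposal Green: 0 for Plan F, 5 for Proposal Green — Proposal Green by 5–0.
Plan F vs Plan B: Plan F preferred on 1 ballot; Plan B wins 4–1.
Option II vs Option I: Option II preferred on 3 ballots; Option II wins 3–2.
Option II vs Option III: Option II, 3–2.
Option II vs Proposal Green: Option II is ranked higher on 3 ballots, Proposal Green on 2. Option II wins 3–2.
Option II vs Plan B: 1 to 4, Plan B.
Option I vs Option III: 1+3 = 4 for Option I, 1 for Option III — Option I by 4–1.
Option I vs Proposal Green: Option I preferred on 3 ballots; Option I wins 3–2.
Option I–Plan B: Plan B 4–1.
Option III vs Proposal Green: 1+3 = 4 for Option III, 1 for Proposal Green — Option III by 4–1.
Option III vs Plan B: 1 for Option III, 4 for Plan B — Plan B by 4–1.
Proposal Green vs Plan B: 1 for Proposal Green, 4 for Plan B — Plan B by 4–1.
Only Plan B has no losses; Plan B is the Condorcet winner.

Plan B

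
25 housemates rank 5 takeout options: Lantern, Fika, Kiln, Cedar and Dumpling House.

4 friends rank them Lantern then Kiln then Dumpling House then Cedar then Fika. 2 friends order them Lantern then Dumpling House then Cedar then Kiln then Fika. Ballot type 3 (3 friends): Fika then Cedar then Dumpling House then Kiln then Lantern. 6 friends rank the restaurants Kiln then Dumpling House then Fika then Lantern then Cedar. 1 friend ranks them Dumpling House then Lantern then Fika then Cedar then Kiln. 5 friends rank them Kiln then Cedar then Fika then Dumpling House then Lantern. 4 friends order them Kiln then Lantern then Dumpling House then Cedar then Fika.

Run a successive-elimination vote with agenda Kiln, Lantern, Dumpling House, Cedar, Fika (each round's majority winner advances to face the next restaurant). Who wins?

Kiln

Round 1: Kiln vs Lantern — 18–7, Kiln advances.
Round 2: Kiln vs Dumpling House — 19–6, Kiln advances.
Round 3: Kiln vs Cedar — 19–6, Kiln advances.
Round 4: Kiln vs Fika — 21–4, Kiln advances.
Kiln survives the agenda.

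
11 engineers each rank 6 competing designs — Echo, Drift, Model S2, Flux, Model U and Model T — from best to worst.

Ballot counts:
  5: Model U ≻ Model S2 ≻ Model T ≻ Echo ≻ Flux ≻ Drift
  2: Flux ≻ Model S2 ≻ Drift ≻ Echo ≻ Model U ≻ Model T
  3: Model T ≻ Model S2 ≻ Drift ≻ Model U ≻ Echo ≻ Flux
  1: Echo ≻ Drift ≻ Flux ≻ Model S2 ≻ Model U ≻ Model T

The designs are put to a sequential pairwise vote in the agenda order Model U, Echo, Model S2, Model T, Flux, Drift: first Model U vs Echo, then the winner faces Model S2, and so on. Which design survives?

Model S2

Round 1: Model U vs Echo — 8–3, Model U advances.
Round 2: Model U vs Model S2 — 5–6, Model S2 advances.
Round 3: Model S2 vs Model T — 8–3, Model S2 advances.
Round 4: Model S2 vs Flux — 8–3, Model S2 advances.
Round 5: Model S2 vs Drift — 10–1, Model S2 advances.
Model S2 survives the agenda.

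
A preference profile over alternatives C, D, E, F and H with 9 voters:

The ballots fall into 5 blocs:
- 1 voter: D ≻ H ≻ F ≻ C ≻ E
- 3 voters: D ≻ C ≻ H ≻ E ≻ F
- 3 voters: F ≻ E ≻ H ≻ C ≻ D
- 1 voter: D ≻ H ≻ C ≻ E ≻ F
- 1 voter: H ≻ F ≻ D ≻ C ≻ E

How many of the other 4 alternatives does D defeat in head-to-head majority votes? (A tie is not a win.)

4

D against each rival (9 voters):
D vs C: D, 6–3.
D–E: D 6–3.
D vs F: 5 to 4, D.
D–H: D 5–4.
D beats C, E, F, H — 4 pairwise wins.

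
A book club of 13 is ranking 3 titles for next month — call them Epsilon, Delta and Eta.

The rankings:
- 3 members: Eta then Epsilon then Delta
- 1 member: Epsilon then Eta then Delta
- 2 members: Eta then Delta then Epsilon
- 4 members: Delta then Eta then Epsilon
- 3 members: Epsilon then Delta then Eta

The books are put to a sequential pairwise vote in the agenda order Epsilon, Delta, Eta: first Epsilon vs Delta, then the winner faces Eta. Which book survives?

Eta

Round 1: Epsilon vs Delta — 7–6, Epsilon advances.
Round 2: Epsilon vs Eta — 4–9, Eta advances.
Eta survives the agenda.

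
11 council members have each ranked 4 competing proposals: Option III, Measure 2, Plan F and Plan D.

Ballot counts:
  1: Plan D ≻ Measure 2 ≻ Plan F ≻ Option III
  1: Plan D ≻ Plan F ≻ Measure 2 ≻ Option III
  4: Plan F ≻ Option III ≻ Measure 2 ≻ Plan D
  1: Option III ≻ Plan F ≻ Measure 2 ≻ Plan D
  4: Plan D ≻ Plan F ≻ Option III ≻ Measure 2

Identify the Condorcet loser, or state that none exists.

Head-to-head results (11 council members):
Option III vs Measure 2: Option III wins 9–2.
Option III vs Plan F: 1 for Option III, 10 for Plan F — Plan F by 10–1.
Option III vs Plan D: Plan D wins 6–5.
Measure 2–Plan F: Plan F 10–1.
Measure 2–Plan D: Plan D 6–5.
Plan F vs Plan D: Plan F preferred on 4+1 = 5 ballots; Plan D wins 6–5.
Measure 2 is beaten in every head-to-head and is the Condorcet loser.

Measure 2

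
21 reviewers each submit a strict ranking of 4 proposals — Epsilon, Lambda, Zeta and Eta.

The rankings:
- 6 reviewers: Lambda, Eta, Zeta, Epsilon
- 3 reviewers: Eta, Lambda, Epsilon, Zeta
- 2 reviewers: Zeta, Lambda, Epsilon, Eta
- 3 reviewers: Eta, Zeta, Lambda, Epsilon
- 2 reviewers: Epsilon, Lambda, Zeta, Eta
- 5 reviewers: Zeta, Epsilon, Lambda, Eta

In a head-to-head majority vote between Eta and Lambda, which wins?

Lambda

Ballots ranking Eta above Lambda: 3 + 3 = 6.
Ballots ranking Lambda above Eta: 21 − 6 = 15.
Lambda wins the head-to-head 15–6.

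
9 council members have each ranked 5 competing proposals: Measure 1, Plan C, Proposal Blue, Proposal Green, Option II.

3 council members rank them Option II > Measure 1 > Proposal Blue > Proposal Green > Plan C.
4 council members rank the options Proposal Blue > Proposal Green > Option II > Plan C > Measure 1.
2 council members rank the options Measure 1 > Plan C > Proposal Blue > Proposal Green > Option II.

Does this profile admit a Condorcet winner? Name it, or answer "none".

Pairwise majorities:
Measure 1–Plan C: Measure 1 5–4.
Measure 1 vs Proposal Blue: Measure 1 wins 5–4.
Measure 1 vs Proposal Green: Measure 1 wins 5–4.
Measure 1 vs Option II: Option II wins 7–2.
Plan C vs Proposal Blue: Proposal Blue wins 7–2.
Plan C vs Proposal Green: Proposal Green, 7–2.
Plan C vs Option II: Option II, 7–2.
Proposal Blue–Proposal Green: Proposal Blue 9–0.
Proposal Blue vs Option II: Proposal Blue, 6–3.
Proposal Green vs Option II: Proposal Green, 6–3.
Each option drops at least one matchup (Measure 1 loses to Option II; Plan C loses to Measure 1; Proposal Blue loses to Measure 1; Proposal Green loses to Measure 1; Option II loses to Proposal Blue); the cycle Measure 1 > Proposal Blue > Option II > Measure 1 rules out a Condorcet winner.

none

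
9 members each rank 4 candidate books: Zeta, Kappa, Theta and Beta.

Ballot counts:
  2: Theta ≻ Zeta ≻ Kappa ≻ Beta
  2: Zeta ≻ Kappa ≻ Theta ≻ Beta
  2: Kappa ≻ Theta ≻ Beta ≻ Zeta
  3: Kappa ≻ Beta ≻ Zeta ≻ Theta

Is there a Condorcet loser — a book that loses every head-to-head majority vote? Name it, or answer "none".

Head-to-head results (9 members):
Zeta–Kappa: Kappa 5–4.
Zeta vs Theta: 5 to 4, Zeta.
Zeta–Beta: Beta 5–4.
Kappa vs Theta: 7 to 2, Kappa.
Kappa vs Beta: Kappa is ranked higher on 2+2+2+3 = 9 ballots, Beta on 0. Kappa wins 9–0.
Theta–Beta: Theta 6–3.
Every book wins at least one matchup (Zeta beats Theta; Kappa beats Zeta; Theta beats Beta; Beta beats Zeta), so there is no Condorcet loser.

none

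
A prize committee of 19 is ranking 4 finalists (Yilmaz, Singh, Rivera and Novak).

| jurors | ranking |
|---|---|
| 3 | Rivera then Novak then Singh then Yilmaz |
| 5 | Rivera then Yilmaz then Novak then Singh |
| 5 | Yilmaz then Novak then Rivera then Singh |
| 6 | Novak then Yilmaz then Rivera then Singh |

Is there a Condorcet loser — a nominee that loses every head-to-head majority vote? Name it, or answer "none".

Head-to-head results (19 jurors):
Yilmaz vs Singh: 16 to 3, Yilmaz.
Yilmaz vs Rivera: Yilmaz preferred on 5+6 = 11 ballots; Yilmaz wins 11–8.
Yilmaz vs Novak: 10 to 9, Yilmaz.
Singh vs Rivera: Rivera, 19–0.
Singh vs Novak: Novak wins 19–0.
Rivera vs Novak: 8 to 11, Novak.
Only Singh has no wins; Singh is the Condorcet loser.

Singh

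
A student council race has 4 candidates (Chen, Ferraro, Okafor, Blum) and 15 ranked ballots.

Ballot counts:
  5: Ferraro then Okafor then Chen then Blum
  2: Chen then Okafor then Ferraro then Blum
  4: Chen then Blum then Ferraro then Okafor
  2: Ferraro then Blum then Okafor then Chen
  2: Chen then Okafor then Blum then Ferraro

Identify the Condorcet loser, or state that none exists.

Pairwise majorities:
Chen–Ferraro: Chen 8–7.
Chen vs Okafor: Chen wins 8–7.
Chen vs Blum: 5+2+4+2 = 13 for Chen, 2 for Blum — Chen by 13–2.
Ferraro vs Okafor: 11 to 4, Ferraro.
Ferraro–Blum: Ferraro 9–6.
Okafor vs Blum: Okafor preferred on 5+2+2 = 9 ballots; Okafor wins 9–6.
Blum is beaten in every head-to-head and is the Condorcet loser.

Blum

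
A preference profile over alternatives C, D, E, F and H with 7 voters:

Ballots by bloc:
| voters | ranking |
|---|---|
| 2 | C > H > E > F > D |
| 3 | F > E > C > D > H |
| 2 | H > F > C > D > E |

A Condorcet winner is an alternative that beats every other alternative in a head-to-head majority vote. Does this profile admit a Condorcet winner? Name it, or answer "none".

Head-to-head results (7 voters):
C vs D: C preferred on 2+3+2 = 7 ballots; C wins 7–0.
C vs E: 2+2 = 4 for C, 3 for E — C by 4–3.
C–F: F 5–2.
C vs H: C wins 5–2.
D vs E: E, 5–2.
D–F: F 7–0.
D vs H: 3 for D, 4 for H — H by 4–3.
E vs F: F wins 5–2.
E vs H: E is ranked higher on 3 ballots, H on 4. H wins 4–3.
F vs H: 3 to 4, H.
No alternative is unbeaten: C loses to F; D loses to C; E loses to C; F loses to H; H loses to C. In particular C beats H beats F beats C is a majority cycle — no Condorcet winner exists.

none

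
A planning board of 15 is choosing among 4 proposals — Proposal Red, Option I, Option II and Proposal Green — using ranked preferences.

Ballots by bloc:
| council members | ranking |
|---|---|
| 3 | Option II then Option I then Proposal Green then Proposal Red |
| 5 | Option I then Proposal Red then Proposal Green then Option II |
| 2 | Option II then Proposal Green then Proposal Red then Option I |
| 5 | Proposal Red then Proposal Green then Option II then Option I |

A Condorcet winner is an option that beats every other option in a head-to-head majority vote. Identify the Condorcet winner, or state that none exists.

Head-to-head results (15 council members):
Proposal Red vs Option I: Proposal Red is ranked higher on 2+5 = 7 ballots, Option I on 8. Option I wins 8–7.
Proposal Red vs Option II: Proposal Red is ranked higher on 5+5 = 10 ballots, Option II on 5. Proposal Red wins 10–5.
Proposal Red–Proposal Green: Proposal Red 10–5.
Option I vs Option II: Option II wins 10–5.
Option I vs Proposal Green: Option I, 8–7.
Option II–Proposal Green: Proposal Green 10–5.
Each option drops at least one matchup (Proposal Red loses to Option I; Option I loses to Option II; Option II loses to Proposal Red; Proposal Green loses to Proposal Red); the cycle Proposal Red beats Option II beats Option I beats Proposal Red rules out a Condorcet winner.

none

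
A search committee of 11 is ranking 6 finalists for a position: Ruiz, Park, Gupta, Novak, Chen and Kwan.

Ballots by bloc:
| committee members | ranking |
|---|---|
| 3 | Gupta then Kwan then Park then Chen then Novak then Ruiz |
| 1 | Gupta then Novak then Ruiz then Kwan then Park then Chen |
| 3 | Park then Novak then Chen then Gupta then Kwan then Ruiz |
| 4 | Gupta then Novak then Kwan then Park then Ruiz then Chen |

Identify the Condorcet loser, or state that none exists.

Ruiz

Pairwise majorities:
Ruiz vs Park: Park, 10–1.
Ruiz vs Gupta: Gupta wins 11–0.
Ruiz vs Novak: 0 to 11, Novak.
Ruiz vs Chen: Chen wins 6–5.
Ruiz vs Kwan: 1 for Ruiz, 10 for Kwan — Kwan by 10–1.
Park vs Gupta: 3 for Park, 8 for Gupta — Gupta by 8–3.
Park vs Novak: 3+3 = 6 for Park, 5 for Novak — Park by 6–5.
Park vs Chen: Park wins 11–0.
Park vs Kwan: Kwan wins 8–3.
Gupta–Novak: Gupta 8–3.
Gupta vs Chen: 8 to 3, Gupta.
Gupta vs Kwan: 11 to 0, Gupta.
Novak vs Chen: 1+3+4 = 8 for Novak, 3 for Chen — Novak by 8–3.
Novak–Kwan: Novak 8–3.
Chen vs Kwan: 3 to 8, Kwan.
Ruiz is beaten in every head-to-head and is the Condorcet loser.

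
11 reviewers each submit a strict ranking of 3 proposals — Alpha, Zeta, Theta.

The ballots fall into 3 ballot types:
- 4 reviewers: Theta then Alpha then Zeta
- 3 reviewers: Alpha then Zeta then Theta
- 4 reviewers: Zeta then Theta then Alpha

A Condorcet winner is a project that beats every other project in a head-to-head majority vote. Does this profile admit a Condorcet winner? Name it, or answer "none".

Pairwise majorities:
Alpha–Zeta: Alpha 7–4.
Alpha vs Theta: Theta, 8–3.
Zeta vs Theta: Zeta wins 7–4.
Each project drops at least one matchup (Alpha loses to Theta; Zeta loses to Alpha; Theta loses to Zeta); the cycle Alpha beats Zeta beats Theta beats Alpha rules out a Condorcet winner.

none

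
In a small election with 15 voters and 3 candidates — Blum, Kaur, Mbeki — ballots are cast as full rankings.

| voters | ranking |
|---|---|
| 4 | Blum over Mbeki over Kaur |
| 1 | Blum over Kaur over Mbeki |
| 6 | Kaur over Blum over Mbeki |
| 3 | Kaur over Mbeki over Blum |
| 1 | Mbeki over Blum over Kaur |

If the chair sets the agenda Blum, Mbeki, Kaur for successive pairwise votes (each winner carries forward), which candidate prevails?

Kaur

Round 1: Blum vs Mbeki — 11–4, Blum advances.
Round 2: Blum vs Kaur — 6–9, Kaur advances.
Kaur survives the agenda.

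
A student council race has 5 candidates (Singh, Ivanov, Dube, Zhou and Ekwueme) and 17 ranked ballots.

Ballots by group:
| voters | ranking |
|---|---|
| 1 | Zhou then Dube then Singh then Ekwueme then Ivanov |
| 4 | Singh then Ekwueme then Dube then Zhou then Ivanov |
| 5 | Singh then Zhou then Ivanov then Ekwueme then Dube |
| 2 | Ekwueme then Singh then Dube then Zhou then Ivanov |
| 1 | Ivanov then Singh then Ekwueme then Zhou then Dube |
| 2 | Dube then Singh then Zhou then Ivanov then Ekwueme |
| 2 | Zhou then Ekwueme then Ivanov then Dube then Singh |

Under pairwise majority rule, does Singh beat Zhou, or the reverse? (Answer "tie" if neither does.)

Ballots ranking Singh above Zhou: 4 + 5 + 2 + 1 + 2 = 14.
Ballots ranking Zhou above Singh: 17 − 14 = 3.
Singh wins the head-to-head 14–3.

Singh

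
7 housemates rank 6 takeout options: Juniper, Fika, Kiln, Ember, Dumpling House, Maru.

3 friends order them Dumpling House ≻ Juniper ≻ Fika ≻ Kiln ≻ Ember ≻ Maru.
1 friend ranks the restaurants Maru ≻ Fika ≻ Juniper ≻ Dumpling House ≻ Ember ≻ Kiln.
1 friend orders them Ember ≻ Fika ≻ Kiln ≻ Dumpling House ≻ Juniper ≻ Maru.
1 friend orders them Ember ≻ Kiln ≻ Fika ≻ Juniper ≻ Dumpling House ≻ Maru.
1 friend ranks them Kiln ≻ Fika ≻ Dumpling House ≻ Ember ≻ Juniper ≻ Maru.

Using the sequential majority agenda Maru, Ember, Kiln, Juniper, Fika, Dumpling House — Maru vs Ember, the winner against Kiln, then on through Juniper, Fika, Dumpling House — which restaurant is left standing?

Fika

Round 1: Maru vs Ember — 1–6, Ember advances.
Round 2: Ember vs Kiln — 3–4, Kiln advances.
Round 3: Kiln vs Juniper — 3–4, Juniper advances.
Round 4: Juniper vs Fika — 3–4, Fika advances.
Round 5: Fika vs Dumpling House — 4–3, Fika advances.
The agenda winner is Fika.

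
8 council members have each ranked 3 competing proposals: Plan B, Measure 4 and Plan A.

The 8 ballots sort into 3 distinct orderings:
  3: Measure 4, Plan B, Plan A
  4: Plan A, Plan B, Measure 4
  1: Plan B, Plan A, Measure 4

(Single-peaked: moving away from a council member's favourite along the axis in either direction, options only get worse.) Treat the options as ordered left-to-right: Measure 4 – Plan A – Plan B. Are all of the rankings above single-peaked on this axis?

Axis positions: Measure 4=1, Plan A=2, Plan B=3.
Faction 1: ranking walks positions 1-3-2; Plan B is ranked above Plan A even though Plan A lies between Plan B and the peak Measure 4 on the axis — preferences dip and rise again. Not single-peaked.
Faction 2 (peak Plan A at position 2): ranking walks positions 2-3-1, expanding outward from the peak — single-peaked.
Faction 3 (peak Plan B at position 3): ranking walks positions 3-2-1, expanding outward from the peak — single-peaked.
Faction 1 violates single-peakedness, so the profile is not single-peaked on this axis.

no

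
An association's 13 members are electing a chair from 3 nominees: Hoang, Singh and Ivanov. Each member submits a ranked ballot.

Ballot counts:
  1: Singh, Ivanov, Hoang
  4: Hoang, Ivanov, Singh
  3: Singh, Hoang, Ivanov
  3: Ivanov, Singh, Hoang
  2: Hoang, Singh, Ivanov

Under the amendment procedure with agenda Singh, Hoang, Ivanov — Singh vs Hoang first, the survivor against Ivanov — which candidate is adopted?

Round 1: Singh vs Hoang — 7–6, Singh advances.
Round 2: Singh vs Ivanov — 6–7, Ivanov advances.
The agenda winner is Ivanov.

Ivanov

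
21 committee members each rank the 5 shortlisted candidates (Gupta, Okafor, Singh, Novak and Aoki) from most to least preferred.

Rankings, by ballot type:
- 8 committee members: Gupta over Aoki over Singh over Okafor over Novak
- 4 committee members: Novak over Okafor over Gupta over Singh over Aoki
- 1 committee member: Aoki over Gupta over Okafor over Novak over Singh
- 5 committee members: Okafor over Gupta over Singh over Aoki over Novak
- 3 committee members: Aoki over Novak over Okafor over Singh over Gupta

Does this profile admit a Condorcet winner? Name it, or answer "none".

none

Check each pair by majority over 21 ballots:
Gupta vs Okafor: Okafor, 12–9.
Gupta vs Singh: Gupta preferred on 8+4+1+5 = 18 ballots; Gupta wins 18–3.
Gupta vs Novak: Gupta, 14–7.
Gupta vs Aoki: 17 to 4, Gupta.
Okafor vs Singh: Okafor, 13–8.
Okafor vs Novak: Okafor preferred on 8+1+5 = 14 ballots; Okafor wins 14–7.
Okafor vs Aoki: 9 to 12, Aoki.
Singh–Novak: Singh 13–8.
Singh vs Aoki: Singh preferred on 4+5 = 9 ballots; Aoki wins 12–9.
Novak vs Aoki: Aoki wins 17–4.
Every candidate loses at least once (Gupta loses to Okafor; Okafor loses to Aoki; Singh loses to Gupta; Novak loses to Gupta; Aoki loses to Gupta). The majority relation contains the cycle Gupta > Aoki > Okafor > Gupta, so there is no Condorcet winner.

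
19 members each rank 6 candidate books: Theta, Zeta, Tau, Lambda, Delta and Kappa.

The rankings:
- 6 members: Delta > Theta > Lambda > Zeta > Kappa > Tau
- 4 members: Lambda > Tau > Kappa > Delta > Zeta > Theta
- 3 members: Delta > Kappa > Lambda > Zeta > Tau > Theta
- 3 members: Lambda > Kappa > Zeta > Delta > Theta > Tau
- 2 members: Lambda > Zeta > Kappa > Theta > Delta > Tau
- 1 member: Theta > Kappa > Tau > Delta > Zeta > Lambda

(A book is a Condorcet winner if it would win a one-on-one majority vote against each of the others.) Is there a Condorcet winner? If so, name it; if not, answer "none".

Head-to-head results (19 members):
Theta vs Zeta: Theta is ranked higher on 6+1 = 7 ballots, Zeta on 12. Zeta wins 12–7.
Theta vs Tau: Theta is ranked higher on 6+3+2+1 = 12 ballots, Tau on 7. Theta wins 12–7.
Theta vs Lambda: Theta is ranked higher on 6+1 = 7 ballots, Lambda on 12. Lambda wins 12–7.
Theta vs Delta: Theta preferred on 2+1 = 3 ballots; Delta wins 16–3.
Theta vs Kappa: 7 to 12, Kappa.
Zeta vs Tau: 6+3+3+2 = 14 for Zeta, 5 for Tau — Zeta by 14–5.
Zeta vs Lambda: 1 to 18, Lambda.
Zeta vs Delta: 3+2 = 5 for Zeta, 14 for Delta — Delta by 14–5.
Zeta vs Kappa: Zeta preferred on 6+2 = 8 ballots; Kappa wins 11–8.
Tau vs Lambda: 1 for Tau, 18 for Lambda — Lambda by 18–1.
Tau vs Delta: 5 to 14, Delta.
Tau vs Kappa: Tau preferred on 4 ballots; Kappa wins 15–4.
Lambda vs Delta: Lambda preferred on 4+3+2 = 9 ballots; Delta wins 10–9.
Lambda vs Kappa: 15 to 4, Lambda.
Delta vs Kappa: 9 to 10, Kappa.
Every book loses at least once (Theta loses to Zeta; Zeta loses to Lambda; Tau loses to Theta; Lambda loses to Delta; Delta loses to Kappa; Kappa loses to Lambda). The majority relation contains the cycle Lambda → Kappa → Delta → Lambda, so there is no Condorcet winner.

none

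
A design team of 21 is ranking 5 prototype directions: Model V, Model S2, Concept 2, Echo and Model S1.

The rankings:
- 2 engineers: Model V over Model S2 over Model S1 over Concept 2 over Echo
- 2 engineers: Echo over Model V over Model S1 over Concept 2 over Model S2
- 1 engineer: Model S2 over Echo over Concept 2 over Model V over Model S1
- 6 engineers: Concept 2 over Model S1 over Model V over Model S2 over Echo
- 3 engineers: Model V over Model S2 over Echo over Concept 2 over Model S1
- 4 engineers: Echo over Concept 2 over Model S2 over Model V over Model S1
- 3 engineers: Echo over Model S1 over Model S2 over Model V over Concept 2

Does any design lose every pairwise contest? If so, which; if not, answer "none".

none

Head-to-head results (21 engineers):
Model V vs Model S2: Model V is ranked higher on 2+2+6+3 = 13 ballots, Model S2 on 8. Model V wins 13–8.
Model V vs Concept 2: 10 to 11, Concept 2.
Model V–Echo: Model V 11–10.
Model V vs Model S1: Model V, 12–9.
Model S2 vs Concept 2: Model S2 preferred on 2+1+3+3 = 9 ballots; Concept 2 wins 12–9.
Model S2 vs Echo: Model S2, 12–9.
Model S2 vs Model S1: Model S1 wins 11–10.
Concept 2 vs Echo: 2+6 = 8 for Concept 2, 13 for Echo — Echo by 13–8.
Concept 2 vs Model S1: Concept 2, 14–7.
Echo vs Model S1: Echo, 13–8.
No design is winless: Model V beats Model S2; Model S2 beats Echo; Concept 2 beats Model V; Echo beats Concept 2; Model S1 beats Model S2. There is no Condorcet loser.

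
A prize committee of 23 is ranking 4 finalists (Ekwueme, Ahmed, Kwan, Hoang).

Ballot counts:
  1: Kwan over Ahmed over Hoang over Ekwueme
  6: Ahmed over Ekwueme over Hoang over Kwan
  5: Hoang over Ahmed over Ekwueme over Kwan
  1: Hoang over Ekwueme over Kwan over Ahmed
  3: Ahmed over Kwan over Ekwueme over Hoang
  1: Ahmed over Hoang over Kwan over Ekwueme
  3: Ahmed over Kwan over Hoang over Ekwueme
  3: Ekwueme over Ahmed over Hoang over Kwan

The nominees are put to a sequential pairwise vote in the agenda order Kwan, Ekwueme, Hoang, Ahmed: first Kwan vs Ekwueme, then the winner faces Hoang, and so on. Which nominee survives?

Round 1: Kwan vs Ekwueme — 8–15, Ekwueme advances.
Round 2: Ekwueme vs Hoang — 12–11, Ekwueme advances.
Round 3: Ekwueme vs Ahmed — 4–19, Ahmed advances.
The agenda winner is Ahmed.

Ahmed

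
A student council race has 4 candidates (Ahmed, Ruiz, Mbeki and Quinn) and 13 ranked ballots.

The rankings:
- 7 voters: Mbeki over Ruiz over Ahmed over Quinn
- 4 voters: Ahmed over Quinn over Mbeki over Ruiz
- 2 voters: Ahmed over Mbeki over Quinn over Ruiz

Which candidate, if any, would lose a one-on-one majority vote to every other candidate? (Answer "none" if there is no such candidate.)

Quinn

Pairwise majorities:
Ahmed vs Ruiz: Ruiz wins 7–6.
Ahmed vs Mbeki: Ahmed preferred on 4+2 = 6 ballots; Mbeki wins 7–6.
Ahmed vs Quinn: Ahmed is ranked higher on 7+4+2 = 13 ballots, Quinn on 0. Ahmed wins 13–0.
Ruiz–Mbeki: Mbeki 13–0.
Ruiz vs Quinn: Ruiz preferred on 7 ballots; Ruiz wins 7–6.
Mbeki vs Quinn: Mbeki, 9–4.
Quinn is beaten in every head-to-head and is the Condorcet loser.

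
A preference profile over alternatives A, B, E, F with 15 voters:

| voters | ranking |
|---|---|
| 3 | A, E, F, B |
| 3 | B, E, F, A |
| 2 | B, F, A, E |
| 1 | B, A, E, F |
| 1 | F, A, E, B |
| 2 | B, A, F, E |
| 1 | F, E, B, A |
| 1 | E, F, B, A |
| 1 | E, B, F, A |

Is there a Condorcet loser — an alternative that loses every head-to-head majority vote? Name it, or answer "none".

Pairwise majorities:
A vs B: 4 to 11, B.
A vs E: A, 9–6.
A vs F: 3+1+2 = 6 for A, 9 for F — F by 9–6.
B vs E: 8 to 7, B.
B–F: B 9–6.
E vs F: 9 to 6, E.
Each alternative has at least one pairwise win (A beats E; B beats A; E beats F; F beats A) — no Condorcet loser.

none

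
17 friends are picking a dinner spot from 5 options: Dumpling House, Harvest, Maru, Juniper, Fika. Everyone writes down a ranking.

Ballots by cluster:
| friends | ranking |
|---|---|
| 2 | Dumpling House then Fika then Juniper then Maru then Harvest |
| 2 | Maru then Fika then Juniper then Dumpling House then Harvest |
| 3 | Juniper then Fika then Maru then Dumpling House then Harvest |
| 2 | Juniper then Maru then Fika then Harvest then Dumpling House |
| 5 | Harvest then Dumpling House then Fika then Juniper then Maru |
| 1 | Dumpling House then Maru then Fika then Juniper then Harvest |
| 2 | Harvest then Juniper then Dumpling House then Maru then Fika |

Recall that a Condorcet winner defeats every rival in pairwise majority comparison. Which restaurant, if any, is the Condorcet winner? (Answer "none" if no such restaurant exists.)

Head-to-head results (17 friends):
Dumpling House vs Harvest: Dumpling House is ranked higher on 2+2+3+1 = 8 ballots, Harvest on 9. Harvest wins 9–8.
Dumpling House vs Maru: 10 to 7, Dumpling House.
Dumpling House vs Juniper: Dumpling House preferred on 2+5+1 = 8 ballots; Juniper wins 9–8.
Dumpling House vs Fika: Dumpling House preferred on 2+5+1+2 = 10 ballots; Dumpling House wins 10–7.
Harvest vs Maru: 5+2 = 7 for Harvest, 10 for Maru — Maru by 10–7.
Harvest vs Juniper: 7 to 10, Juniper.
Harvest vs Fika: Harvest preferred on 5+2 = 7 ballots; Fika wins 10–7.
Maru vs Juniper: Maru is ranked higher on 2+1 = 3 ballots, Juniper on 14. Juniper wins 14–3.
Maru vs Fika: Maru preferred on 2+2+1+2 = 7 ballots; Fika wins 10–7.
Juniper vs Fika: Juniper preferred on 3+2+2 = 7 ballots; Fika wins 10–7.
No restaurant is unbeaten: Dumpling House loses to Harvest; Harvest loses to Maru; Maru loses to Dumpling House; Juniper loses to Fika; Fika loses to Dumpling House. In particular Dumpling House > Maru > Harvest > Dumpling House is a majority cycle — no Condorcet winner exists.

none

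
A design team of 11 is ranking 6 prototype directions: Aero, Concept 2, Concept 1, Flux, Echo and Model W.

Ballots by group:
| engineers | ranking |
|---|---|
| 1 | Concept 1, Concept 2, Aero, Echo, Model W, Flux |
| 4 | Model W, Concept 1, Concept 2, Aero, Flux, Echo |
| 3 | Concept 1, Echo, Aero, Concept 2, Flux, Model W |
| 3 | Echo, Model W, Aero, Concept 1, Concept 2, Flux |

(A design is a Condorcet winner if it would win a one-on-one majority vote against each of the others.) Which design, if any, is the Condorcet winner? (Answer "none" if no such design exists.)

none

Pairwise majorities:
Aero–Concept 2: Aero 6–5.
Aero vs Concept 1: Concept 1, 8–3.
Aero–Flux: Aero 11–0.
Aero vs Echo: Echo wins 6–5.
Aero vs Model W: Model W wins 7–4.
Concept 2–Concept 1: Concept 1 11–0.
Concept 2 vs Flux: Concept 2 wins 11–0.
Concept 2 vs Echo: Echo, 6–5.
Concept 2–Model W: Model W 7–4.
Concept 1 vs Flux: Concept 1 wins 11–0.
Concept 1–Echo: Concept 1 8–3.
Concept 1–Model W: Model W 7–4.
Flux–Echo: Echo 7–4.
Flux–Model W: Model W 8–3.
Echo–Model W: Echo 7–4.
Each design drops at least one matchup (Aero loses to Concept 1; Concept 2 loses to Aero; Concept 1 loses to Model W; Flux loses to Aero; Echo loses to Concept 1; Model W loses to Echo); the cycle Concept 1 > Echo > Model W > Concept 1 rules out a Condorcet winner.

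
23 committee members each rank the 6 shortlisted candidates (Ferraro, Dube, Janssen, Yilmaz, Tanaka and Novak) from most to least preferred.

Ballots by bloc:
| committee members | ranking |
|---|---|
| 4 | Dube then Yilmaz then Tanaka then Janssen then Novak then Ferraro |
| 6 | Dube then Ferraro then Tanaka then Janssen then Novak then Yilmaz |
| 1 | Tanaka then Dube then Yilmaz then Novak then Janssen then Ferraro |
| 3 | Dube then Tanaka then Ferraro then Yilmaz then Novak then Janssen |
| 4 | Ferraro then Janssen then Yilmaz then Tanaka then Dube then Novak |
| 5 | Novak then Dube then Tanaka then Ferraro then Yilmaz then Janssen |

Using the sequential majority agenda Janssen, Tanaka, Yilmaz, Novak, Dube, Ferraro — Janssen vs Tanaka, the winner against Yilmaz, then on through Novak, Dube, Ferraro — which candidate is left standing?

Round 1: Janssen vs Tanaka — 4–19, Tanaka advances.
Round 2: Tanaka vs Yilmaz — 15–8, Tanaka advances.
Round 3: Tanaka vs Novak — 18–5, Tanaka advances.
Round 4: Tanaka vs Dube — 5–18, Dube advances.
Round 5: Dube vs Ferraro — 19–4, Dube advances.
The agenda winner is Dube.

Dube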